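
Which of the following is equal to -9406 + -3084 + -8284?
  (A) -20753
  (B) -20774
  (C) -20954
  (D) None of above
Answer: B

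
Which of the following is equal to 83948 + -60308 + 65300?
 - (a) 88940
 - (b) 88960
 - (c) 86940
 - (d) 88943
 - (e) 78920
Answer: a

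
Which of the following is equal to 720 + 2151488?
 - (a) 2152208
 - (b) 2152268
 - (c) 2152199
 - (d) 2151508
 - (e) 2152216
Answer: a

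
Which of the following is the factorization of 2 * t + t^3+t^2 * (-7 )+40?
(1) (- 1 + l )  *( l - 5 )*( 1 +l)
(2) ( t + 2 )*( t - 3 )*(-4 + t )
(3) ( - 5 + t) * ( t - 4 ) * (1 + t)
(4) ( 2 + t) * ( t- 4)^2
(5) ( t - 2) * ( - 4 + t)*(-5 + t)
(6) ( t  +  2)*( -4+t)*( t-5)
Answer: 6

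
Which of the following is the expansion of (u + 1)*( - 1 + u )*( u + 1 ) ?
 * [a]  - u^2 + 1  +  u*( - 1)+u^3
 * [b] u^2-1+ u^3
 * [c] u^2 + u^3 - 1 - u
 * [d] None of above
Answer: c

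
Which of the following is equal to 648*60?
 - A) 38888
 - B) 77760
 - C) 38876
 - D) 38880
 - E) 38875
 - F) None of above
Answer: D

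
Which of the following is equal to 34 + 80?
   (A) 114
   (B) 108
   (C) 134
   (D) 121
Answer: A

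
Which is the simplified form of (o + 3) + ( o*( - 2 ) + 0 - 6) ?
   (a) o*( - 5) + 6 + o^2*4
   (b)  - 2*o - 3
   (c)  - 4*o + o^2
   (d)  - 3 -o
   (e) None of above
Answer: d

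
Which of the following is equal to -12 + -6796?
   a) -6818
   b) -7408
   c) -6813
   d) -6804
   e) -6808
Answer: e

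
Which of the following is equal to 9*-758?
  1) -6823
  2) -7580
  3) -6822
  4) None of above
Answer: 3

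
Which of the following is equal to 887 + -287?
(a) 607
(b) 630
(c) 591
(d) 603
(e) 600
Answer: e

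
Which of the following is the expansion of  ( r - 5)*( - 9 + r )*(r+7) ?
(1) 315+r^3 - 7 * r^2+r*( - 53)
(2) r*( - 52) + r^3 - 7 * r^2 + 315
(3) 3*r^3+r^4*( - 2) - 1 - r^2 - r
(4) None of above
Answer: 1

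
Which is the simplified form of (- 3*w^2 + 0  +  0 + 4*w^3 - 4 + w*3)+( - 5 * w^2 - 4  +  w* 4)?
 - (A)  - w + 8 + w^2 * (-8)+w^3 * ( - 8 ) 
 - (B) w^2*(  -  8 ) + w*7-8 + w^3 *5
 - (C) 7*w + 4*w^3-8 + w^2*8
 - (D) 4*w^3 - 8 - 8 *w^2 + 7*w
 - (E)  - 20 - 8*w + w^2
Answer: D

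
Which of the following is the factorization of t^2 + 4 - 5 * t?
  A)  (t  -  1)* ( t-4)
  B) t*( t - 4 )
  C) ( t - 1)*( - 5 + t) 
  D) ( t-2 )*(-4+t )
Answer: A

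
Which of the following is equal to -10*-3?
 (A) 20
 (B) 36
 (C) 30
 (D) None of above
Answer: C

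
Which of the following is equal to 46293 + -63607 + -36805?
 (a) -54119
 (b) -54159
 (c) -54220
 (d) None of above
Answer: a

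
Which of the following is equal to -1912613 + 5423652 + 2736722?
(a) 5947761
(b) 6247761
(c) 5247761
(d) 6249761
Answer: b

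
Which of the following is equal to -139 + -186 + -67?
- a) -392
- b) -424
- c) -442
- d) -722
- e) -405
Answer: a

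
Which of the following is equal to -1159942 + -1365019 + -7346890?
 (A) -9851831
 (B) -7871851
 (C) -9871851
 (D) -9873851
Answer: C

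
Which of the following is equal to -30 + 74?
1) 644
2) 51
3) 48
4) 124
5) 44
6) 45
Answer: 5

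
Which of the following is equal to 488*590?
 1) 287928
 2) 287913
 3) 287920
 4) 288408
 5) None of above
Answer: 3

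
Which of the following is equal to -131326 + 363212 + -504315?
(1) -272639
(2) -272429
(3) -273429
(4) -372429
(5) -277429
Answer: 2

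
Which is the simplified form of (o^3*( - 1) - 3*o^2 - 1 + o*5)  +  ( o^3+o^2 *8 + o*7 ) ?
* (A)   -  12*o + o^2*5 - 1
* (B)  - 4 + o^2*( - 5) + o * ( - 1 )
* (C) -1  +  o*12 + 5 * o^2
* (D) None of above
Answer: C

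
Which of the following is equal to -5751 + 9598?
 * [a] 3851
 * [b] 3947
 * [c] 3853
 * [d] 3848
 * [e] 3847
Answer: e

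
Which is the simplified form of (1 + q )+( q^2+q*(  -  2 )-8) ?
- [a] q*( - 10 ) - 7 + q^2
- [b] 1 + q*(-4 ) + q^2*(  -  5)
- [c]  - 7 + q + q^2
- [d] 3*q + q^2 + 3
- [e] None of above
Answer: e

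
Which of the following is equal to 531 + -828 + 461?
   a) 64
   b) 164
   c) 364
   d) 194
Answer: b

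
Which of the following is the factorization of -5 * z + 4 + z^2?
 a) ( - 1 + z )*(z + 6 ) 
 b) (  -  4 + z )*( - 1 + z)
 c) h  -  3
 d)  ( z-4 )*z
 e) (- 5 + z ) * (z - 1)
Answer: b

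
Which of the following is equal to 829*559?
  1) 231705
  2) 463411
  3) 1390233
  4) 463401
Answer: 2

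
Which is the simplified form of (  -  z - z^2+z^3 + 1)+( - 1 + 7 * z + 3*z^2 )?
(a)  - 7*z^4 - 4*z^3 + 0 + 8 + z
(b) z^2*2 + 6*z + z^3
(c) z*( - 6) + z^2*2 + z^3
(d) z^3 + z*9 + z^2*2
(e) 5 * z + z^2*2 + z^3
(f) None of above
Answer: b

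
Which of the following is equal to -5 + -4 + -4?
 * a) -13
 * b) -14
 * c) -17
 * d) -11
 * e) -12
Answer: a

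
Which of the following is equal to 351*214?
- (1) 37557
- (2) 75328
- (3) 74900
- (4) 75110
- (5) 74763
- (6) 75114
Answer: 6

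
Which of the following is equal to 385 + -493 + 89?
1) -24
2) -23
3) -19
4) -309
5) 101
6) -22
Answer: 3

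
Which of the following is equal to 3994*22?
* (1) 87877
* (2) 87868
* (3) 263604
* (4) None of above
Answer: 2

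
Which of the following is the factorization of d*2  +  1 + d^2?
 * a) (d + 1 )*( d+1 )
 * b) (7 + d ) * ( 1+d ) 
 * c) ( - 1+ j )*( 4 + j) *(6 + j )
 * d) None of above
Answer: a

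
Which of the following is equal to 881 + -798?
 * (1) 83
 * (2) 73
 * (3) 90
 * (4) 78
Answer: 1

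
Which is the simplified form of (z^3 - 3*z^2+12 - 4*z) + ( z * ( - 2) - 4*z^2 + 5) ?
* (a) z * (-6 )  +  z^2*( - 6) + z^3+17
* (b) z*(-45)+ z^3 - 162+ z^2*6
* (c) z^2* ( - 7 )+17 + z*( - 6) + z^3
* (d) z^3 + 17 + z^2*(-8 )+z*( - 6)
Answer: c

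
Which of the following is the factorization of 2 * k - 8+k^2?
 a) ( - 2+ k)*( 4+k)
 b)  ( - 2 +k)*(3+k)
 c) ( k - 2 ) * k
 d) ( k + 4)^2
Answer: a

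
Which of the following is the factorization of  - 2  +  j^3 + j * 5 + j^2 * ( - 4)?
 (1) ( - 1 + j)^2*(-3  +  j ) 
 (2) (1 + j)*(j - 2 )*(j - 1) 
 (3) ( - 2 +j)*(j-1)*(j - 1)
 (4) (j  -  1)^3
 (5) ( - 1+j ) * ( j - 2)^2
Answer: 3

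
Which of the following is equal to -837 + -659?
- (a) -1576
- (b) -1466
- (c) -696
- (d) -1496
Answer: d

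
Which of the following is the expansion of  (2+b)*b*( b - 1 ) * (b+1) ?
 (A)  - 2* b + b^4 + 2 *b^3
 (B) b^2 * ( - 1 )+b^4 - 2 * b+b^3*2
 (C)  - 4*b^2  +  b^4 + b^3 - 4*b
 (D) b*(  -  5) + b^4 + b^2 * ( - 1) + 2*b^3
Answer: B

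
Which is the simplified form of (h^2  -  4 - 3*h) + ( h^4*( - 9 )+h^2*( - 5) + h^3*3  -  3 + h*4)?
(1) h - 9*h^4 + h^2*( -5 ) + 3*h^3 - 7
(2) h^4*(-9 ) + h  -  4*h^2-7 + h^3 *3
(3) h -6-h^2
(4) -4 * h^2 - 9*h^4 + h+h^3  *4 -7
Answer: 2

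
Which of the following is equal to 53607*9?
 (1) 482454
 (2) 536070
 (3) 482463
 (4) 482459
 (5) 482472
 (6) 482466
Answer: 3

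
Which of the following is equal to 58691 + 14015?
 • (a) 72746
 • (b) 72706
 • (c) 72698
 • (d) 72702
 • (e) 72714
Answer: b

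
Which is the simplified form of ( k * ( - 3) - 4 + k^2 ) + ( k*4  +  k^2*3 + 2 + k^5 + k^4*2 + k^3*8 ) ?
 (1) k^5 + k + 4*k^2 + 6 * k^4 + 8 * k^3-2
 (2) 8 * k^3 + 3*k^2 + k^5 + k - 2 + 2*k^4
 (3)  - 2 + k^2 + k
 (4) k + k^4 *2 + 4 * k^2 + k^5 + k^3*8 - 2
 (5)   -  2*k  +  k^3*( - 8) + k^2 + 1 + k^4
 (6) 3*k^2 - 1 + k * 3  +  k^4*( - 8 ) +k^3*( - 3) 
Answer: 4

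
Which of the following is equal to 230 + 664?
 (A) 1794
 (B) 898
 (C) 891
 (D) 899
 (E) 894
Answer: E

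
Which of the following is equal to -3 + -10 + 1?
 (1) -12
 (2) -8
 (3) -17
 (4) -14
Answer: 1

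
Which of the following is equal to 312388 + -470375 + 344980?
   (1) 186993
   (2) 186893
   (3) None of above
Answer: 1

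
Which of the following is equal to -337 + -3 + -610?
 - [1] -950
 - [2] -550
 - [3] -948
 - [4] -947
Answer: 1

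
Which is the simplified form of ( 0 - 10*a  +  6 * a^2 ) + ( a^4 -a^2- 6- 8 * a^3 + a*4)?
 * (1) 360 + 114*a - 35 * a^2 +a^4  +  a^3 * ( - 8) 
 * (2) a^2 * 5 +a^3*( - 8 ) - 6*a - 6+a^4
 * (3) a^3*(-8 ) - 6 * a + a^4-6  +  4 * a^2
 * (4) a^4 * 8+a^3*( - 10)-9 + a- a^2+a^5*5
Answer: 2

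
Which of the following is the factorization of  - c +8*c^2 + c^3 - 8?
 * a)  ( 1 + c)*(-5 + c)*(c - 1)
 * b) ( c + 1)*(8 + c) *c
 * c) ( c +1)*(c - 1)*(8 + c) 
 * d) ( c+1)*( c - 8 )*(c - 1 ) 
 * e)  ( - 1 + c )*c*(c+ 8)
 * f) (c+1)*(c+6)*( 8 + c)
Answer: c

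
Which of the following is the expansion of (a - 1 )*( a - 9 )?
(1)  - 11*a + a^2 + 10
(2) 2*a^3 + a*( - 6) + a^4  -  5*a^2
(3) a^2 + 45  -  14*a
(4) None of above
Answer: 4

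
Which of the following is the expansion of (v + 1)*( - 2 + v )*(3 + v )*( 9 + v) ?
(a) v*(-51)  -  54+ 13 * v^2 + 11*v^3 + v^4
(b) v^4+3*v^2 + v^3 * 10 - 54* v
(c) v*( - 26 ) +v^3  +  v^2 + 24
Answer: a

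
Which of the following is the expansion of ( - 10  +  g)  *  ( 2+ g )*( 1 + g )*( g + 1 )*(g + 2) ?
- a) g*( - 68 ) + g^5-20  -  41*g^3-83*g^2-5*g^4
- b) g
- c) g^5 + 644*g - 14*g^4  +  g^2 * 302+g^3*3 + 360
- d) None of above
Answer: d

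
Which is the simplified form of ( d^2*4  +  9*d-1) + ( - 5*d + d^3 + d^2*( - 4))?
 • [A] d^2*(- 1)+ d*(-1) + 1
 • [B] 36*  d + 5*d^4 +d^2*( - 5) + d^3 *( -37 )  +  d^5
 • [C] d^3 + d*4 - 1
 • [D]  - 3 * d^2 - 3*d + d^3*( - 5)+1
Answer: C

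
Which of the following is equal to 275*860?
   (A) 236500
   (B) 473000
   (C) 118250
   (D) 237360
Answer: A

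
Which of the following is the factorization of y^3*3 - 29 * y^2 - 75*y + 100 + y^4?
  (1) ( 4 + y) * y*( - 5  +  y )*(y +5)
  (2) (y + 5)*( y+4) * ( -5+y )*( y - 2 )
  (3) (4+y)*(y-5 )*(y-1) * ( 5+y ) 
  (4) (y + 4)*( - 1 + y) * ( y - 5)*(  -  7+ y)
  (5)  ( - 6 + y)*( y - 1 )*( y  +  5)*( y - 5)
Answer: 3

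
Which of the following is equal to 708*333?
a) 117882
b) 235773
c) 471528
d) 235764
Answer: d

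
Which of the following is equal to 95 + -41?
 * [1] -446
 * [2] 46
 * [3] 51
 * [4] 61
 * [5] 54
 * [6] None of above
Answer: 5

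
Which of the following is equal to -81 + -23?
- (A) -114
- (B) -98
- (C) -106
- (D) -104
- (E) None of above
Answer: D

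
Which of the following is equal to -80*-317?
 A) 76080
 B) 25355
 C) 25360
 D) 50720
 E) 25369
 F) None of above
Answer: C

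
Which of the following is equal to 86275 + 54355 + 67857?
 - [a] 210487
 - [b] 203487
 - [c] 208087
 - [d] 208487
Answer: d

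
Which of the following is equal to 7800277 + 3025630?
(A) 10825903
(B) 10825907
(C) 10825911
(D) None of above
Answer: B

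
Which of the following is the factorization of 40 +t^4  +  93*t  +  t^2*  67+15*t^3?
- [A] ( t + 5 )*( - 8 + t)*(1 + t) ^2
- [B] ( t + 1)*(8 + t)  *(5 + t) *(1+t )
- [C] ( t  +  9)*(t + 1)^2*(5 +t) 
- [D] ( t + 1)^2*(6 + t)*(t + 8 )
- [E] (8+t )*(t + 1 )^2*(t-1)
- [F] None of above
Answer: B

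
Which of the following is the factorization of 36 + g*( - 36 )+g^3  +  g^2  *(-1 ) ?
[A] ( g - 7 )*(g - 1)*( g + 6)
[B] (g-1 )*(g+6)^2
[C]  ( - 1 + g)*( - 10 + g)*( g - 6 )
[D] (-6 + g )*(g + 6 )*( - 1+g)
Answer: D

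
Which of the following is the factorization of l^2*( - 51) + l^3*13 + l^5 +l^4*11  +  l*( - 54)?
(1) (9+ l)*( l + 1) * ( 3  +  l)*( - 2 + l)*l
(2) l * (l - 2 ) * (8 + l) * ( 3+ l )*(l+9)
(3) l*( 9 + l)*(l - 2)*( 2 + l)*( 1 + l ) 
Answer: 1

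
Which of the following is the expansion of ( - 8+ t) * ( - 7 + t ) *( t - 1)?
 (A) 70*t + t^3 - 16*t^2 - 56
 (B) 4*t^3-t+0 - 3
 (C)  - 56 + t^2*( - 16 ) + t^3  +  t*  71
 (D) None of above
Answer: C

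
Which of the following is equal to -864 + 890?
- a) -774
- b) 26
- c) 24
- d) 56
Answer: b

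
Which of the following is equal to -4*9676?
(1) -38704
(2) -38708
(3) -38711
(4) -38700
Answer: 1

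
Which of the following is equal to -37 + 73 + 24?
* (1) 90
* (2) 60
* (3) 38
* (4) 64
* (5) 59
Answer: 2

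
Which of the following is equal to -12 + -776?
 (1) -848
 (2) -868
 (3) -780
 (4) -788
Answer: 4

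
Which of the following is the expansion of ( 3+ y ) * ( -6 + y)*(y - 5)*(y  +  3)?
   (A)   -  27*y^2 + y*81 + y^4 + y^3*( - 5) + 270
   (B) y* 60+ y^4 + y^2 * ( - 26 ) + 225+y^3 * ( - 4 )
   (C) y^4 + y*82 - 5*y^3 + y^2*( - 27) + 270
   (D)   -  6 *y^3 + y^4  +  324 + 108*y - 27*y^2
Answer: A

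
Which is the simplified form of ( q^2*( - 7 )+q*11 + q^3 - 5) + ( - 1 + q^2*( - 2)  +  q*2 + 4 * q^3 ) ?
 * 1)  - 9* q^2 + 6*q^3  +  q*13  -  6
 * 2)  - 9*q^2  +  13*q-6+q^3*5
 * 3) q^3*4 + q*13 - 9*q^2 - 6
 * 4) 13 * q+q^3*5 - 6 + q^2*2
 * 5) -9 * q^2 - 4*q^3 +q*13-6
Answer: 2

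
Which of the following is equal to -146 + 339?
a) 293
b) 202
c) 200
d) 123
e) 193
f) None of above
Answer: e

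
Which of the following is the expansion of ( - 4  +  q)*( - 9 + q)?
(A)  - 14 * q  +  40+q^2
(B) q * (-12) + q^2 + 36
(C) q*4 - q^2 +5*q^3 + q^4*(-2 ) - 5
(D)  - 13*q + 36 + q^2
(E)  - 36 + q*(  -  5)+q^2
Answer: D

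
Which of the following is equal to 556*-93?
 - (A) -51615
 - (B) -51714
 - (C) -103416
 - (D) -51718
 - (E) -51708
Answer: E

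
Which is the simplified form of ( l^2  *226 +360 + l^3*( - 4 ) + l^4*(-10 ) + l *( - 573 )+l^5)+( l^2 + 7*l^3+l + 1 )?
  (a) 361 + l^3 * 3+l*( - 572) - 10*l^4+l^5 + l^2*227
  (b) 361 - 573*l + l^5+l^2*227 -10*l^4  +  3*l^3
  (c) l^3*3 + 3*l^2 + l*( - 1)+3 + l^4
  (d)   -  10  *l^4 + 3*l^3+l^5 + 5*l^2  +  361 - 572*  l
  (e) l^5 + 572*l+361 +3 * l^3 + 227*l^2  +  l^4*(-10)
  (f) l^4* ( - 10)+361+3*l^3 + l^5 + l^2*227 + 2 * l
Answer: a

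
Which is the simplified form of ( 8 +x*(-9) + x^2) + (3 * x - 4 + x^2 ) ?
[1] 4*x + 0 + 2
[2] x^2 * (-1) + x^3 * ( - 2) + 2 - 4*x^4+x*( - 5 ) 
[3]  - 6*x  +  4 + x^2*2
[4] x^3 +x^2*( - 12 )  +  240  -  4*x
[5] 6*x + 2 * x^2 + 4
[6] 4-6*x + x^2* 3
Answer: 3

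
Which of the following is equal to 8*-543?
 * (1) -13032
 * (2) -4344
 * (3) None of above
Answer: 2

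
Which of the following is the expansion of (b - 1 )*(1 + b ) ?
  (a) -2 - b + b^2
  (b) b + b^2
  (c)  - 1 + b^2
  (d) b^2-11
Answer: c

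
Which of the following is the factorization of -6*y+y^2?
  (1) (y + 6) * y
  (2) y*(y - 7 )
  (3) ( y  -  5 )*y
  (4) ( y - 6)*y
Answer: 4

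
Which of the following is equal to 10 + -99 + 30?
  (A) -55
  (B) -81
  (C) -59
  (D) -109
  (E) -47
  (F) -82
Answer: C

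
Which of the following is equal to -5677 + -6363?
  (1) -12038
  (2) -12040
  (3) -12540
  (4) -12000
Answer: 2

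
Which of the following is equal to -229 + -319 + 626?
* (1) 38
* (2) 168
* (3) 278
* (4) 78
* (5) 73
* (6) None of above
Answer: 4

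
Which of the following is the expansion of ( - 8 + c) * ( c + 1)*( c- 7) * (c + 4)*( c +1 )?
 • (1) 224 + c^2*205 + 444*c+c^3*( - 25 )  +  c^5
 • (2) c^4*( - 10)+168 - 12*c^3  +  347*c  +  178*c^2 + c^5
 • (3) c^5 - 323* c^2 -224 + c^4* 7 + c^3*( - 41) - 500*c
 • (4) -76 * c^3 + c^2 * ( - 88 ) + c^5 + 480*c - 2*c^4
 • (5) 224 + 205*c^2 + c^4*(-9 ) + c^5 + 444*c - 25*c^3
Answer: 5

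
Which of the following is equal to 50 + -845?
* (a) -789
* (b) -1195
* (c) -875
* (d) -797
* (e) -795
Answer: e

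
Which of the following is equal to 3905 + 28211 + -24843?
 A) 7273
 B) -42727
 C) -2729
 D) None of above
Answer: A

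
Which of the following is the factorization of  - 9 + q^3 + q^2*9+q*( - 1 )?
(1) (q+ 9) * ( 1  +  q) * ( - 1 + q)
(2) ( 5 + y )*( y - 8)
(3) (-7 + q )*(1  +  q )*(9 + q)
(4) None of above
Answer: 1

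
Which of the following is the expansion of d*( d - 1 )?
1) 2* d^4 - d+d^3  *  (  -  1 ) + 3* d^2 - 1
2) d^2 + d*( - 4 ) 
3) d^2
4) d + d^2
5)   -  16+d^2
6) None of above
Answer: 6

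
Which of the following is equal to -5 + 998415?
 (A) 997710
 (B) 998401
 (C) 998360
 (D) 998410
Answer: D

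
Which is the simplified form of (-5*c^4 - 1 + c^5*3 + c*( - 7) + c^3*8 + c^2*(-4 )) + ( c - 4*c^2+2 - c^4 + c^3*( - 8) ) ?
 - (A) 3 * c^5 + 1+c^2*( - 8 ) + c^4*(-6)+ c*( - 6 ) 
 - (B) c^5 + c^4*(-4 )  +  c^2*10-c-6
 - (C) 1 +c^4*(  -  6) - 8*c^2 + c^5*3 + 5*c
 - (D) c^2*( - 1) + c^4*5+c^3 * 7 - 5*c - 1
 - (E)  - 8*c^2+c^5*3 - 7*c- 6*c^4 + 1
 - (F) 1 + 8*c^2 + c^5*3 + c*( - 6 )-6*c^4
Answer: A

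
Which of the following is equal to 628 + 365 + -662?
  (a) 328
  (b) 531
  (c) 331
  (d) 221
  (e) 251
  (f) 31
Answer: c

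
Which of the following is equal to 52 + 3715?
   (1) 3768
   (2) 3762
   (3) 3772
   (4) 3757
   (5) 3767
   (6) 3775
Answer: 5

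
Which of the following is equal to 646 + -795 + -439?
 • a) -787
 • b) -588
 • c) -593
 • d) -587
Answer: b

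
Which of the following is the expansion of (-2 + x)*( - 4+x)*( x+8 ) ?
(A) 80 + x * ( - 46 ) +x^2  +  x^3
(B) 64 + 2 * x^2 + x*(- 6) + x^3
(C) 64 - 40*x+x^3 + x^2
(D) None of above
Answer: D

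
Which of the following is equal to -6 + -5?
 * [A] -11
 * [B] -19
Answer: A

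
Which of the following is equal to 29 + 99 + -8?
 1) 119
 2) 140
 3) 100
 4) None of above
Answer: 4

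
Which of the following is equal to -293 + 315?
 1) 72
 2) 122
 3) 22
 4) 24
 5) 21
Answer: 3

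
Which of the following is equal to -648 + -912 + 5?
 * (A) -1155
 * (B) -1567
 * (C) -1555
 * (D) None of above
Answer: C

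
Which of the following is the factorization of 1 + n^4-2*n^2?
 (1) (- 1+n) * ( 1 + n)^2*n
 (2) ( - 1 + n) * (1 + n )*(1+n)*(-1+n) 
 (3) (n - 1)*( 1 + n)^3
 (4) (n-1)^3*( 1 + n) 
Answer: 2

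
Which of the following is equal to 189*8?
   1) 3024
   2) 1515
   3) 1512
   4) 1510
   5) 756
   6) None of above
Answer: 3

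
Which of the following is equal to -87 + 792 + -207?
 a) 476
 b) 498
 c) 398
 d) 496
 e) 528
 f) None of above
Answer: b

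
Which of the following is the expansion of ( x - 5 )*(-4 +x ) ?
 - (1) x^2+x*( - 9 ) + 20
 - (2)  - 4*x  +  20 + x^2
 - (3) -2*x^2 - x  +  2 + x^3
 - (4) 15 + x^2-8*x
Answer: 1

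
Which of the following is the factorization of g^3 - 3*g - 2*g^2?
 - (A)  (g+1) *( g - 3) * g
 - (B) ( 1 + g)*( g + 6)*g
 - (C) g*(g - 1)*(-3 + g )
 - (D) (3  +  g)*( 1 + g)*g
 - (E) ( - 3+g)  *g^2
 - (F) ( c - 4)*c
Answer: A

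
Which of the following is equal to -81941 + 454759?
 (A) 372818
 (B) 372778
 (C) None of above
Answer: A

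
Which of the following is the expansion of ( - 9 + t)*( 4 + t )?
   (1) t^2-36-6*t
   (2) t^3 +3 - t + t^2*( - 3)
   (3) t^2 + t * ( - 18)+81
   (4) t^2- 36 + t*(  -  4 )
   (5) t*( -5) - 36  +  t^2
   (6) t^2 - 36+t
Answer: 5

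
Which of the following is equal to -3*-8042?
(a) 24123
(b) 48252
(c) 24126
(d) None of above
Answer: c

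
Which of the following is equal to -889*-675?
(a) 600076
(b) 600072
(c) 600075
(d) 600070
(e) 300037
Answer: c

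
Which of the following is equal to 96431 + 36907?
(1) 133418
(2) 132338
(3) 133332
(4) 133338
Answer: 4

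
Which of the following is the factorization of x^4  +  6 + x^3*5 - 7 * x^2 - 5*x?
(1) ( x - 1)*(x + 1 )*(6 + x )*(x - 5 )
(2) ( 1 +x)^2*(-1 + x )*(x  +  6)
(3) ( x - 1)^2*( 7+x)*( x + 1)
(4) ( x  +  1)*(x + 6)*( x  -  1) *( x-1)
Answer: 4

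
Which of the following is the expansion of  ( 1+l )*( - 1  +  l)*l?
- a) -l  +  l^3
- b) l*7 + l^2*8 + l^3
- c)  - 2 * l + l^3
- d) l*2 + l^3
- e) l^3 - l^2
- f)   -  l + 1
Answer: a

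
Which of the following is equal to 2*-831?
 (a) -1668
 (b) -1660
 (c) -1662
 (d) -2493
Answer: c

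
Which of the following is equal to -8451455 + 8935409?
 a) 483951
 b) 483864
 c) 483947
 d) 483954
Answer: d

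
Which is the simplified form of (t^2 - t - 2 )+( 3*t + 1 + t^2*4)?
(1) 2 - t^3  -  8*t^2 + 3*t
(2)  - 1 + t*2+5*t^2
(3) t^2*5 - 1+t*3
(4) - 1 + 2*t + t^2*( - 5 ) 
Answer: 2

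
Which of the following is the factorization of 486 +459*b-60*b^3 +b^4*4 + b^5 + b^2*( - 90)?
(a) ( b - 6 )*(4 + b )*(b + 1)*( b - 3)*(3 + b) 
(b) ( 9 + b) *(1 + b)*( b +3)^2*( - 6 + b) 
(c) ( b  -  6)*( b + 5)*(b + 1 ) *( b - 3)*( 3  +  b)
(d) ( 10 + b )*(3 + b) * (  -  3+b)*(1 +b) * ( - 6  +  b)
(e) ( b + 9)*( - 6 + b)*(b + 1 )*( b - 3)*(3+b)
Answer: e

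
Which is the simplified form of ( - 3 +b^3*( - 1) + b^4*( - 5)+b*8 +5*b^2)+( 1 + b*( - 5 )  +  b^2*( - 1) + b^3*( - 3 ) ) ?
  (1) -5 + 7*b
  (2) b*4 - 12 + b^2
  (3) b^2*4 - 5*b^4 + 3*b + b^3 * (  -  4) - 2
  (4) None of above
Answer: 3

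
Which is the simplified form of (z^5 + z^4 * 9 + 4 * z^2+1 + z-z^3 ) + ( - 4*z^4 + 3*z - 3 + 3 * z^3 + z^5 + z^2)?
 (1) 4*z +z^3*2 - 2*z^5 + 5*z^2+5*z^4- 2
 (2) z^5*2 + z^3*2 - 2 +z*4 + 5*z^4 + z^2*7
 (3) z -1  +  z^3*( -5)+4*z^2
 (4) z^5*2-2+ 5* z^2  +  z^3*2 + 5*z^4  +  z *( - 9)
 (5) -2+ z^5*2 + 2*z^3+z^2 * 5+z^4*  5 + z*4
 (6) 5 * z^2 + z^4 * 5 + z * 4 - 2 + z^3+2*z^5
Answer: 5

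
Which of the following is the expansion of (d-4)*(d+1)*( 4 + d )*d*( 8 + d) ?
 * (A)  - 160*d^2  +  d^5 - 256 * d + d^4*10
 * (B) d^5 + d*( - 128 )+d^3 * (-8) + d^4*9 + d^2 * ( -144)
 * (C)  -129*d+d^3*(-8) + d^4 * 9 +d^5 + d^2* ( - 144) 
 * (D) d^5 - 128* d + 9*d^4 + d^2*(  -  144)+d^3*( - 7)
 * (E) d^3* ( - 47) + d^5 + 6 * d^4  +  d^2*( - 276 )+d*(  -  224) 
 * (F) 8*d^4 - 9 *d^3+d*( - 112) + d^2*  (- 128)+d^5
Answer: B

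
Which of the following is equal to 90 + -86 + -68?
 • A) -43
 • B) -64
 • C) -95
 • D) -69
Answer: B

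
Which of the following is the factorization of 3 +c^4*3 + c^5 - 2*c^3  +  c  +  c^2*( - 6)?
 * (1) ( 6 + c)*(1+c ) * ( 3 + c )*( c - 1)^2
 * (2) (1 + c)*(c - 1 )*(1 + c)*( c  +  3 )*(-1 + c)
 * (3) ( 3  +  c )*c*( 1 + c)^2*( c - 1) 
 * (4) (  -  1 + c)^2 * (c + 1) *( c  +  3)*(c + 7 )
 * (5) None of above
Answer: 2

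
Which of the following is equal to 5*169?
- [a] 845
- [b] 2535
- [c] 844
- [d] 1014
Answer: a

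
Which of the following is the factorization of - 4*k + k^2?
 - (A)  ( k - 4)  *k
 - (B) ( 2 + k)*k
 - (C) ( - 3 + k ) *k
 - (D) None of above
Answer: A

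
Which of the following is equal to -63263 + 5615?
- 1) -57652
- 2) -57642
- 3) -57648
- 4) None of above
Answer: 3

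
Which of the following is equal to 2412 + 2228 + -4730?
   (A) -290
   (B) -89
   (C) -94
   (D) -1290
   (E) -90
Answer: E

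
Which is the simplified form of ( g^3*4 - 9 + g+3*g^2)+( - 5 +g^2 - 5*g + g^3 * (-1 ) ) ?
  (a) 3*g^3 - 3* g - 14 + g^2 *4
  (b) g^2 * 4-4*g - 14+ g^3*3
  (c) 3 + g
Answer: b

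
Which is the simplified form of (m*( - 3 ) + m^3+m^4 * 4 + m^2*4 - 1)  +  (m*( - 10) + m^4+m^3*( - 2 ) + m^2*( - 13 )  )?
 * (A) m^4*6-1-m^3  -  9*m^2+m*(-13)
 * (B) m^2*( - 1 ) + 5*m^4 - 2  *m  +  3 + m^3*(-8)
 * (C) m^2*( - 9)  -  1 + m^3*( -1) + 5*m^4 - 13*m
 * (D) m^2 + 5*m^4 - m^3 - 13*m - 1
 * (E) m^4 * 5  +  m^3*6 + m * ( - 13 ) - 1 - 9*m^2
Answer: C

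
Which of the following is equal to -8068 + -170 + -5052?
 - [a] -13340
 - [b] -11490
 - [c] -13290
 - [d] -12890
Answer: c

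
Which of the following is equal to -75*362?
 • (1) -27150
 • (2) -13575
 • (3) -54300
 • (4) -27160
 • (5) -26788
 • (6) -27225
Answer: 1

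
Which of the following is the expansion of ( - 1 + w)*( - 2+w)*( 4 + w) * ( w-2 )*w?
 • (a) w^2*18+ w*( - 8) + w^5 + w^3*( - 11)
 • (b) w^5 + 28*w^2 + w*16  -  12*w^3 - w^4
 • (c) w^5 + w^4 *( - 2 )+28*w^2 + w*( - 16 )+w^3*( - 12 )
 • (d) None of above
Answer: d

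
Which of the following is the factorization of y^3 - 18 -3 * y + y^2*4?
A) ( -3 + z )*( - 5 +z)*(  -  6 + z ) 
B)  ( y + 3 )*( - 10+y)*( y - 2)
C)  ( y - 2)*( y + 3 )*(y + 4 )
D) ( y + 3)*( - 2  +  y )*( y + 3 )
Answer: D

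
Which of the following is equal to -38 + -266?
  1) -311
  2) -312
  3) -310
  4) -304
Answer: 4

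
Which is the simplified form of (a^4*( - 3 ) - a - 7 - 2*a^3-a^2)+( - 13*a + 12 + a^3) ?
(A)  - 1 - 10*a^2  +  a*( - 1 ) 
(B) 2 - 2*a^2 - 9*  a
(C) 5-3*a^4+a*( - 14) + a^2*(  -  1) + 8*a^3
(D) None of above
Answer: D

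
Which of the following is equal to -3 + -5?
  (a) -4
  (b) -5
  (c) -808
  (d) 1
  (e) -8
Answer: e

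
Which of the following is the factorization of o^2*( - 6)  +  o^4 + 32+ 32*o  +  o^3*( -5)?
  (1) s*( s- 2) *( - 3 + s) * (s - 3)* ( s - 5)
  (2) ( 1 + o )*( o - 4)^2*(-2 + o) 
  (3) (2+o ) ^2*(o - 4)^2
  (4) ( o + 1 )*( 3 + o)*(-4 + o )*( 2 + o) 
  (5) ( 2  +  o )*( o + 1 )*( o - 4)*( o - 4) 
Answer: 5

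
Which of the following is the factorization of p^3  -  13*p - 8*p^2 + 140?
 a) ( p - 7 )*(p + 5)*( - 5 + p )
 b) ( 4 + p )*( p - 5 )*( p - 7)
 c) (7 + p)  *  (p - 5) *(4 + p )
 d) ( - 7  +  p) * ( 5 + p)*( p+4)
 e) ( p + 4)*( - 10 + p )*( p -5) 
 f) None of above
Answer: b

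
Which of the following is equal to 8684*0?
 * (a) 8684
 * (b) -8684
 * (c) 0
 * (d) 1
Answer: c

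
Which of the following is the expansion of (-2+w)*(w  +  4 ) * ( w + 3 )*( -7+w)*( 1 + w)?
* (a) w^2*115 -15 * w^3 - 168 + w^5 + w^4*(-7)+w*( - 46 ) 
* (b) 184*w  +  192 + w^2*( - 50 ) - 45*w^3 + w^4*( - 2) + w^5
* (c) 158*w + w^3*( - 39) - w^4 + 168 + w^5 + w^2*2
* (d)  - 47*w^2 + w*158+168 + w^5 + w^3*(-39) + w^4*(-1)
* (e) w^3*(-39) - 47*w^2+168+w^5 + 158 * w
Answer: d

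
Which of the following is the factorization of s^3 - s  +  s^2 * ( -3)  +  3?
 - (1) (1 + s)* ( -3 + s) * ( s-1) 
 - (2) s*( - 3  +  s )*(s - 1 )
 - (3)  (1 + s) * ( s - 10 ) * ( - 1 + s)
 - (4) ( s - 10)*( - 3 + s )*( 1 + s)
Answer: 1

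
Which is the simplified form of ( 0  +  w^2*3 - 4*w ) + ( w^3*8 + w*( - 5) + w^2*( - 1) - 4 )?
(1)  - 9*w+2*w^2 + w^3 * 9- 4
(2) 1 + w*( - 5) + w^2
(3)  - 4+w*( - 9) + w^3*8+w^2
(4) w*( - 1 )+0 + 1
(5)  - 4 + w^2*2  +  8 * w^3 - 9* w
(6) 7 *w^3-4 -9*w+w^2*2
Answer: 5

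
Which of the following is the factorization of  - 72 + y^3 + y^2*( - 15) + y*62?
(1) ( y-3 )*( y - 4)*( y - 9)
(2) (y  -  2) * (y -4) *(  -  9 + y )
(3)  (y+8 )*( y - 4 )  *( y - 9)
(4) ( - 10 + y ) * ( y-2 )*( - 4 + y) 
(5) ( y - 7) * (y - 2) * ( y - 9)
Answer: 2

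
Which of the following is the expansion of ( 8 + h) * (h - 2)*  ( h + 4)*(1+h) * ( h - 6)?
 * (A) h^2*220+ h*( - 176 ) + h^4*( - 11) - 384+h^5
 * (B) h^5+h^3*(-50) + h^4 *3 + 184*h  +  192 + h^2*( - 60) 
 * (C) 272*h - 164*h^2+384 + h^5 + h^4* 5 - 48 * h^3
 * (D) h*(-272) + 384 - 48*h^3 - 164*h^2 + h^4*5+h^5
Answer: C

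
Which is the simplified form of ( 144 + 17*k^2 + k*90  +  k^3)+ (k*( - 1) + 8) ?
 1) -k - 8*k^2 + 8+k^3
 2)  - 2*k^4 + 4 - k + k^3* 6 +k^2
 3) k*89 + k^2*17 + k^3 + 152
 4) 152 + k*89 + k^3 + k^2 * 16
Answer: 3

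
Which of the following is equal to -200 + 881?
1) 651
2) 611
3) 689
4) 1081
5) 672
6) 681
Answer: 6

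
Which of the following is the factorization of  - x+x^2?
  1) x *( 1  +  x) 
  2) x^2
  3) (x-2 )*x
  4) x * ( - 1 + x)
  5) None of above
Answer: 4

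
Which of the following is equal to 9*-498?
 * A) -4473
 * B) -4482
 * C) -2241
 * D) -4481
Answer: B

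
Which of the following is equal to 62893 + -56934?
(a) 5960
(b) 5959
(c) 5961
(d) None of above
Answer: b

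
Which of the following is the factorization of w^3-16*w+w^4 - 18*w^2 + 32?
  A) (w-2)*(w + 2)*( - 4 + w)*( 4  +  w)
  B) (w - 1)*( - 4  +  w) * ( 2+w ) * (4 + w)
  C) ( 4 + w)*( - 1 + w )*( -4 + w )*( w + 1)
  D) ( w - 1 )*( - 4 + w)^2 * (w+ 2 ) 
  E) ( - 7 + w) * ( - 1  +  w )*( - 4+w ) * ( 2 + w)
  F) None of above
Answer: B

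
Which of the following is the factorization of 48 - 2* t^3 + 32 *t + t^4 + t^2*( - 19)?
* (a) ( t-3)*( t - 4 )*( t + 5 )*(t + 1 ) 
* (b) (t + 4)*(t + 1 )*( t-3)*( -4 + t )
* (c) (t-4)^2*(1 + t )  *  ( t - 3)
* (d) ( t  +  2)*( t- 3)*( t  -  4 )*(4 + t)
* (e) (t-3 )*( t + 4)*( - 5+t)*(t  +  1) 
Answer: b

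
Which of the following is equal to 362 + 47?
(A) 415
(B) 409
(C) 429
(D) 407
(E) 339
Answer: B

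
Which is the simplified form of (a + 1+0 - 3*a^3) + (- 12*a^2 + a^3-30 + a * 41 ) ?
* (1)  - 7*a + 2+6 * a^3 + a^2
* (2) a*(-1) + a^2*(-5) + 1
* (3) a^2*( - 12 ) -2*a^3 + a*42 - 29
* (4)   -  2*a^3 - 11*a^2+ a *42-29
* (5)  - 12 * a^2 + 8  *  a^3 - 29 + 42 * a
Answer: 3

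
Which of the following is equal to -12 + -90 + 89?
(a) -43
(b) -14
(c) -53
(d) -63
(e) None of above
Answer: e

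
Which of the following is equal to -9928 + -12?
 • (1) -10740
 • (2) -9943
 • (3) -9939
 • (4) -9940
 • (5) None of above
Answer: 4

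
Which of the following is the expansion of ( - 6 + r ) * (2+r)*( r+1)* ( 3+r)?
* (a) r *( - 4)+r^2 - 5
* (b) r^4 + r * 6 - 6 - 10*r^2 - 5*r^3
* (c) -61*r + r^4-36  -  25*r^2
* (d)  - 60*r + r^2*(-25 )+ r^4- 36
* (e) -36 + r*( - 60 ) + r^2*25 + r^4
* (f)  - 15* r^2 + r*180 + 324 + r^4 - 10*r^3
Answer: d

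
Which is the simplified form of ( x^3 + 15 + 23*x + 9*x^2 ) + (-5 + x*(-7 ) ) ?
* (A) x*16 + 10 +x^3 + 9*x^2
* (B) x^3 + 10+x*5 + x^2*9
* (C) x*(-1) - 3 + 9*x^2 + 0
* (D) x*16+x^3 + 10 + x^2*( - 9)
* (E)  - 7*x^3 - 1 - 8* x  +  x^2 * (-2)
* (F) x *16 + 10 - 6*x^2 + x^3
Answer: A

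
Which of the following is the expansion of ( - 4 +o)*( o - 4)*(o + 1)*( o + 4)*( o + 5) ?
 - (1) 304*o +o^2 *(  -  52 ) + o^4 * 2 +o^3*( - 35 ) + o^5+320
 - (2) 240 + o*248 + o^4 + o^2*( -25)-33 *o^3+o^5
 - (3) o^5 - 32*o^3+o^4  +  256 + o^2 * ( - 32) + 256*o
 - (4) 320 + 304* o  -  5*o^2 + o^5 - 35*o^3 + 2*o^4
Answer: 1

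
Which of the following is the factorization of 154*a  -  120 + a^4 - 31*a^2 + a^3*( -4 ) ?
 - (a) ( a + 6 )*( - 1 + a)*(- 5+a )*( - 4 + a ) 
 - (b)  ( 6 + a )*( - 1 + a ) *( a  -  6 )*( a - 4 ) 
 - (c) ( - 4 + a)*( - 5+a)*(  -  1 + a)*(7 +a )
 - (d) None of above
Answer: a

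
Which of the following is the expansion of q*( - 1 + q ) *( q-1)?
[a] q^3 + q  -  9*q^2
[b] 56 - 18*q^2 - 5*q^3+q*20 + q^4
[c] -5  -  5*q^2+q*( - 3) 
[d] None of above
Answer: d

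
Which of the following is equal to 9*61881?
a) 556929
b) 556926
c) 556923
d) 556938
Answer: a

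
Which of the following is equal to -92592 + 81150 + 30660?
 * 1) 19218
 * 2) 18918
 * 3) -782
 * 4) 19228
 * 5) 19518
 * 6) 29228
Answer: 1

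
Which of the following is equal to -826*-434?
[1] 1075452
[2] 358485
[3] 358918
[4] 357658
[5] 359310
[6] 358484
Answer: 6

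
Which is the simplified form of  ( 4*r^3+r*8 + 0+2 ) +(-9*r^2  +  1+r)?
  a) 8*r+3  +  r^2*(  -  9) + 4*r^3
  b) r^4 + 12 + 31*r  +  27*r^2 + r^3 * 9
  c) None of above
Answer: c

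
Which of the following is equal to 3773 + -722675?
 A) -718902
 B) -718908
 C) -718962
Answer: A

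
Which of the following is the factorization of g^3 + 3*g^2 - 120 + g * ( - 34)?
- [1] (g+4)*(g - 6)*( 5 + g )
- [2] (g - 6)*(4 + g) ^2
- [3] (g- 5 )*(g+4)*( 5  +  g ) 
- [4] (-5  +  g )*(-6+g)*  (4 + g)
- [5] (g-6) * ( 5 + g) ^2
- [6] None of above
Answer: 1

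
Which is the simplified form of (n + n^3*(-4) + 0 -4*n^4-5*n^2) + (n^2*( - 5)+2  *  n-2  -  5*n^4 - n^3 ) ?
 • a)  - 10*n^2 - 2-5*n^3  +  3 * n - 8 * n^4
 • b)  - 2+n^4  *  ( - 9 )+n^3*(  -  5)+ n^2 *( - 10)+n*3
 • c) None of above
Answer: b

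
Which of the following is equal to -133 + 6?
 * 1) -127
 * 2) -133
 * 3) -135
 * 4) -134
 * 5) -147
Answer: 1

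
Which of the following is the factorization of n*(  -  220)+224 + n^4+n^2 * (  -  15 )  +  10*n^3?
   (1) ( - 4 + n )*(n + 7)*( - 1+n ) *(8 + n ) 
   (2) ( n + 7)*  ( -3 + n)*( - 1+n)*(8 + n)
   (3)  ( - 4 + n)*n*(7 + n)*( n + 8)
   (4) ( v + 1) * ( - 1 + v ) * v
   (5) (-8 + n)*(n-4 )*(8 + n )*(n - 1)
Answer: 1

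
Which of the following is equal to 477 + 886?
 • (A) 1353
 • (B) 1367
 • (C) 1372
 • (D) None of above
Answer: D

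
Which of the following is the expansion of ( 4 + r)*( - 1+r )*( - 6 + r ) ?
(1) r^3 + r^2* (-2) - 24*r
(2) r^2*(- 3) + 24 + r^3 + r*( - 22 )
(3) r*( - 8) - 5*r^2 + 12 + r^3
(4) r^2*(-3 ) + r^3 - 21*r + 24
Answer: 2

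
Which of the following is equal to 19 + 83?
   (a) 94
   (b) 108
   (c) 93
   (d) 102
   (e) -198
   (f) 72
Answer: d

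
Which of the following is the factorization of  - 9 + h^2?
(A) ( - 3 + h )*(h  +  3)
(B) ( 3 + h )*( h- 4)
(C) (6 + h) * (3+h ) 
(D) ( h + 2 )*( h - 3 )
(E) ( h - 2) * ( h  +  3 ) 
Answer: A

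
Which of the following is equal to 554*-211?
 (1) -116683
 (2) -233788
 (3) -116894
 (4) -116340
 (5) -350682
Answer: 3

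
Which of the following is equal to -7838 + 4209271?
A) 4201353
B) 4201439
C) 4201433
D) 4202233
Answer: C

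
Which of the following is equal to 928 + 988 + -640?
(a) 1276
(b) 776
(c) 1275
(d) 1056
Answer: a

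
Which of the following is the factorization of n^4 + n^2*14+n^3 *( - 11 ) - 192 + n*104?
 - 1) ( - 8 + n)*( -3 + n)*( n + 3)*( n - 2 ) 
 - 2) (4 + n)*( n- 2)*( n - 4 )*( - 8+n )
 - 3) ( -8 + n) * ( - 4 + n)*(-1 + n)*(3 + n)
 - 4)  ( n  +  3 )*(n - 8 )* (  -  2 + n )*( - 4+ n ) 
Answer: 4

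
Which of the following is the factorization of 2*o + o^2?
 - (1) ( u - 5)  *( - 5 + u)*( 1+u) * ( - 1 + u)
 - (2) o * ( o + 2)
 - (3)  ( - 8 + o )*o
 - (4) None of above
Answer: 2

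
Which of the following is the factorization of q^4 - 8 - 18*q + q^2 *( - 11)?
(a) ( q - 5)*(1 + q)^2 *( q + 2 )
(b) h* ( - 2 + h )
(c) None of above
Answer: c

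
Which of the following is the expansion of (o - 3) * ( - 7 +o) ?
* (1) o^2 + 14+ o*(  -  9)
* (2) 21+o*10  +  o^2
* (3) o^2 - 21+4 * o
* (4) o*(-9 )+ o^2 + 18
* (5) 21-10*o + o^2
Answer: 5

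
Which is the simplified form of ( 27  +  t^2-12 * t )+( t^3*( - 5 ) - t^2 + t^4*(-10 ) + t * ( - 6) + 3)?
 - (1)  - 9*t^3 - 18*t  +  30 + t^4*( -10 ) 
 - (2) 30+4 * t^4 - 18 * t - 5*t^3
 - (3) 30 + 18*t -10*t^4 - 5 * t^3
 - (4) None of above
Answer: 4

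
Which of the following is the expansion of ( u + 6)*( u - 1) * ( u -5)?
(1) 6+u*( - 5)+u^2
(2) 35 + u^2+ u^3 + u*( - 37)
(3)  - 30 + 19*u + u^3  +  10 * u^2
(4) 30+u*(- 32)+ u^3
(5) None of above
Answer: 5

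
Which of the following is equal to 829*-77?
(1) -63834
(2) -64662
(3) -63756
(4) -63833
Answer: 4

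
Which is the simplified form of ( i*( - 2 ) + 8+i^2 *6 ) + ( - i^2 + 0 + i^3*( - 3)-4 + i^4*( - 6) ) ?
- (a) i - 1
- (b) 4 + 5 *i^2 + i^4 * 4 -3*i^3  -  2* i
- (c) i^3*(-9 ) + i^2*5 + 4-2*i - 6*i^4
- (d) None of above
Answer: d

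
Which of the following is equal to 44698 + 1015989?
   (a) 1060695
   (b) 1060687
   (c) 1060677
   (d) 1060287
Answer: b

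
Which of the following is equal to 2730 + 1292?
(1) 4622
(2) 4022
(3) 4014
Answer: 2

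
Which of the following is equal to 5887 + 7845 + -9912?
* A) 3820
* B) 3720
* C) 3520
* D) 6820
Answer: A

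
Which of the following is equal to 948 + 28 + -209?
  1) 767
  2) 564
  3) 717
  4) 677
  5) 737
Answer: 1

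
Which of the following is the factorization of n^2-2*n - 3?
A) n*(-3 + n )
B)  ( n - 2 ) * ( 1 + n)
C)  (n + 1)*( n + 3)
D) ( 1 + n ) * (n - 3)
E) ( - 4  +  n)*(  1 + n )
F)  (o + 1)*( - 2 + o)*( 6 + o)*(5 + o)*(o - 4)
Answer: D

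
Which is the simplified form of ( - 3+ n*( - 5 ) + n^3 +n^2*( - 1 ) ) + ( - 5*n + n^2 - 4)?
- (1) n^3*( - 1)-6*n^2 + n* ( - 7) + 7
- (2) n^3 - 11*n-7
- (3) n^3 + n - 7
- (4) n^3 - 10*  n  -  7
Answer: 4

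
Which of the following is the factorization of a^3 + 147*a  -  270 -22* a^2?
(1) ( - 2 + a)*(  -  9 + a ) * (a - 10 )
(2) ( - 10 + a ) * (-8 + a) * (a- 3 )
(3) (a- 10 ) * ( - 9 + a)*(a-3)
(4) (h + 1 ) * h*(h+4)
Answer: 3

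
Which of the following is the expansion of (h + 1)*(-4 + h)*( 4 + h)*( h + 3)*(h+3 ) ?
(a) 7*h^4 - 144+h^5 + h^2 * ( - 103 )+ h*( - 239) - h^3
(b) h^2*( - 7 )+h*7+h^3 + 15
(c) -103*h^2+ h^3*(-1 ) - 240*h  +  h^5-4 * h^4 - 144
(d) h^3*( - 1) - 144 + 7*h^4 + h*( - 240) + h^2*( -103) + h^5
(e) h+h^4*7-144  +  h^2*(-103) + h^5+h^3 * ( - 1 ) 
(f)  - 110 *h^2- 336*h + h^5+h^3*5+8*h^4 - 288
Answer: d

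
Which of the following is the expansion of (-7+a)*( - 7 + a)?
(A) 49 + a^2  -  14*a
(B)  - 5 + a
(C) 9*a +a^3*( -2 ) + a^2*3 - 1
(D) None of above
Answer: A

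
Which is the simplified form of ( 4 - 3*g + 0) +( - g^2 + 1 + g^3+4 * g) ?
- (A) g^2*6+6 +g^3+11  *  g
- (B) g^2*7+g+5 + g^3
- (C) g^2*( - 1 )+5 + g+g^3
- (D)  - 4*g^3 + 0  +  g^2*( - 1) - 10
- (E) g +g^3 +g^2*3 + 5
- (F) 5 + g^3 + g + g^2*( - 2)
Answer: C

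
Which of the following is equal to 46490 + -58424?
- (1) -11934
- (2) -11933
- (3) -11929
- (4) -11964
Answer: 1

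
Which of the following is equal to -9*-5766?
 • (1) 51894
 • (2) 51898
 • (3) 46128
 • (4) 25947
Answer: 1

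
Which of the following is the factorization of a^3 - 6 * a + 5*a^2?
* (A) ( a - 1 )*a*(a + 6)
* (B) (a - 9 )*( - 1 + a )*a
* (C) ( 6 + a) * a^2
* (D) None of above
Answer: A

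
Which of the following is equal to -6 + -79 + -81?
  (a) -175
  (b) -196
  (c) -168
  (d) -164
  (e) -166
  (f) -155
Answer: e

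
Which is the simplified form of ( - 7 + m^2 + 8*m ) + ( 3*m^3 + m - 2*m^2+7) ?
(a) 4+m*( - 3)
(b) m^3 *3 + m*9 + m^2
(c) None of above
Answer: c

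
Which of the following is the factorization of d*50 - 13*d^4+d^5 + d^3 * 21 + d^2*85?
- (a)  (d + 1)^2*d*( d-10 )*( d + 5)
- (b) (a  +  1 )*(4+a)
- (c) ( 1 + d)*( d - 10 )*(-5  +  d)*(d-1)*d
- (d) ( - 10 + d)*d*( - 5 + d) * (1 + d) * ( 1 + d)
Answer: d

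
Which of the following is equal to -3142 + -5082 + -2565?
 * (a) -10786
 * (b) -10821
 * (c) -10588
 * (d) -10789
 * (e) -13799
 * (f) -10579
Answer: d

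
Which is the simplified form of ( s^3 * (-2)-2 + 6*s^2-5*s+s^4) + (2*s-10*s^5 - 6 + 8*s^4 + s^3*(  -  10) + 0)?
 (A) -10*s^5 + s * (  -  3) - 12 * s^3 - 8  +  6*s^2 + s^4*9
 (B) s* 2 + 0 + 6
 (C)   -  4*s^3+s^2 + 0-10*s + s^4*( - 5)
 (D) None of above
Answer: A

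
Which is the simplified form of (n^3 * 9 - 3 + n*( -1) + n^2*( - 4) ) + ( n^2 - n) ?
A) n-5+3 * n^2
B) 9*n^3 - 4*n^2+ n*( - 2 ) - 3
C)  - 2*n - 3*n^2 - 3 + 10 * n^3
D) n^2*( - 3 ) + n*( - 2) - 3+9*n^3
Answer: D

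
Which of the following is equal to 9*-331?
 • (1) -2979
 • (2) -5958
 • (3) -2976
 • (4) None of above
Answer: 1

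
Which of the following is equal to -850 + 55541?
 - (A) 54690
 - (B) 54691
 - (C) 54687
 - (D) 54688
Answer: B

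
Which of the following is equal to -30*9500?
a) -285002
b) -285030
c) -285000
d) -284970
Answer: c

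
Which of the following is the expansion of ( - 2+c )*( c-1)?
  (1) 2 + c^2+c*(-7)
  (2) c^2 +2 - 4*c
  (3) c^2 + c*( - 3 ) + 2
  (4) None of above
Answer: 3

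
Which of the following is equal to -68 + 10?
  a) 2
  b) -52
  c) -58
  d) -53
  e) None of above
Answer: c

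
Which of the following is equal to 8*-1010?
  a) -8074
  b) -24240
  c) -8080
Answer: c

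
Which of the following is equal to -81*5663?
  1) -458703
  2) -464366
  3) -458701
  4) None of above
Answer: 1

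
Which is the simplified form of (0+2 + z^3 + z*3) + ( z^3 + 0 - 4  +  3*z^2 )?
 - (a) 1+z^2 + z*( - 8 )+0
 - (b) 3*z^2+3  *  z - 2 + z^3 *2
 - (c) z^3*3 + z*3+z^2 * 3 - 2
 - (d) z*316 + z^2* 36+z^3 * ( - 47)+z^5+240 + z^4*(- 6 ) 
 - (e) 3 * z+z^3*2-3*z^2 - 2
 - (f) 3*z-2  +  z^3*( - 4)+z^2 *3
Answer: b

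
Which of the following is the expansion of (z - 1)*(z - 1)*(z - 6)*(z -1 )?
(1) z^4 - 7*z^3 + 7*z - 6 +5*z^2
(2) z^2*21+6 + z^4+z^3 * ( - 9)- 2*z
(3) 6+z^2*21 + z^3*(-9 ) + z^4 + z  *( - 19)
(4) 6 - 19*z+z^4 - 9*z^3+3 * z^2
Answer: 3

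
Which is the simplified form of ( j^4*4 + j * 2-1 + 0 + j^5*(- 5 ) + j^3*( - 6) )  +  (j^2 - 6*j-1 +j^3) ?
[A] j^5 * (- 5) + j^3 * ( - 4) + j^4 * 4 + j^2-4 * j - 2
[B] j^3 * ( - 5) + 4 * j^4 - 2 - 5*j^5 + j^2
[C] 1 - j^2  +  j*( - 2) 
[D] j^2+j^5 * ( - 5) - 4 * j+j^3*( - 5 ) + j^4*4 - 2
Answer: D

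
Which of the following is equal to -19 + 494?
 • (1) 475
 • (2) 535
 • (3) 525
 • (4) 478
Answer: 1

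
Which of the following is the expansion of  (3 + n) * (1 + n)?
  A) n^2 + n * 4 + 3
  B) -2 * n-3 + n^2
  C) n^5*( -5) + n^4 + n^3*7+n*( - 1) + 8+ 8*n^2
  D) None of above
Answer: A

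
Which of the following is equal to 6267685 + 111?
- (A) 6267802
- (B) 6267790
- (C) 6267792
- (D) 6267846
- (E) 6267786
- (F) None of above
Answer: F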